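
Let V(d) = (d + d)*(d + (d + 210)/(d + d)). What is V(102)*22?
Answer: 464640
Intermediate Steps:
V(d) = 2*d*(d + (210 + d)/(2*d)) (V(d) = (2*d)*(d + (210 + d)/((2*d))) = (2*d)*(d + (210 + d)*(1/(2*d))) = (2*d)*(d + (210 + d)/(2*d)) = 2*d*(d + (210 + d)/(2*d)))
V(102)*22 = (210 + 102 + 2*102**2)*22 = (210 + 102 + 2*10404)*22 = (210 + 102 + 20808)*22 = 21120*22 = 464640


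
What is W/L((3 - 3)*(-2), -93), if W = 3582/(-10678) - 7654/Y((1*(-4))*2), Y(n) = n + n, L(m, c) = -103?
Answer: -20418025/4399336 ≈ -4.6412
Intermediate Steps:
Y(n) = 2*n
W = 20418025/42712 (W = 3582/(-10678) - 7654/(2*((1*(-4))*2)) = 3582*(-1/10678) - 7654/(2*(-4*2)) = -1791/5339 - 7654/(2*(-8)) = -1791/5339 - 7654/(-16) = -1791/5339 - 7654*(-1/16) = -1791/5339 + 3827/8 = 20418025/42712 ≈ 478.04)
W/L((3 - 3)*(-2), -93) = (20418025/42712)/(-103) = (20418025/42712)*(-1/103) = -20418025/4399336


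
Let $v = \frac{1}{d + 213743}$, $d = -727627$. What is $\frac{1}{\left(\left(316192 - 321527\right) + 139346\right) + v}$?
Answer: $\frac{513884}{68866108723} \approx 7.4621 \cdot 10^{-6}$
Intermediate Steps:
$v = - \frac{1}{513884}$ ($v = \frac{1}{-727627 + 213743} = \frac{1}{-513884} = - \frac{1}{513884} \approx -1.946 \cdot 10^{-6}$)
$\frac{1}{\left(\left(316192 - 321527\right) + 139346\right) + v} = \frac{1}{\left(\left(316192 - 321527\right) + 139346\right) - \frac{1}{513884}} = \frac{1}{\left(-5335 + 139346\right) - \frac{1}{513884}} = \frac{1}{134011 - \frac{1}{513884}} = \frac{1}{\frac{68866108723}{513884}} = \frac{513884}{68866108723}$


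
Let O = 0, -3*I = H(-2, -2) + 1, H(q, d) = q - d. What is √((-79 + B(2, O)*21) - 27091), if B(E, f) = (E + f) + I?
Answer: 9*I*√335 ≈ 164.73*I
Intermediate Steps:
I = -⅓ (I = -((-2 - 1*(-2)) + 1)/3 = -((-2 + 2) + 1)/3 = -(0 + 1)/3 = -⅓*1 = -⅓ ≈ -0.33333)
B(E, f) = -⅓ + E + f (B(E, f) = (E + f) - ⅓ = -⅓ + E + f)
√((-79 + B(2, O)*21) - 27091) = √((-79 + (-⅓ + 2 + 0)*21) - 27091) = √((-79 + (5/3)*21) - 27091) = √((-79 + 35) - 27091) = √(-44 - 27091) = √(-27135) = 9*I*√335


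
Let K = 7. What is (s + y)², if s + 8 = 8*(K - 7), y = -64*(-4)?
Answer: 61504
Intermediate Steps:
y = 256
s = -8 (s = -8 + 8*(7 - 7) = -8 + 8*0 = -8 + 0 = -8)
(s + y)² = (-8 + 256)² = 248² = 61504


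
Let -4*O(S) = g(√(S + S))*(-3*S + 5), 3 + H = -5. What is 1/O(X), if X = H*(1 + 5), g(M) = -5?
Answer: 4/745 ≈ 0.0053691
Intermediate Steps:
H = -8 (H = -3 - 5 = -8)
X = -48 (X = -8*(1 + 5) = -8*6 = -48)
O(S) = 25/4 - 15*S/4 (O(S) = -(-5)*(-3*S + 5)/4 = -(-5)*(5 - 3*S)/4 = -(-25 + 15*S)/4 = 25/4 - 15*S/4)
1/O(X) = 1/(25/4 - 15/4*(-48)) = 1/(25/4 + 180) = 1/(745/4) = 4/745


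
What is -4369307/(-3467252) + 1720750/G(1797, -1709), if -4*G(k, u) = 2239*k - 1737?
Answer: -3146426282989/6972203430996 ≈ -0.45128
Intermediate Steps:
G(k, u) = 1737/4 - 2239*k/4 (G(k, u) = -(2239*k - 1737)/4 = -(-1737 + 2239*k)/4 = 1737/4 - 2239*k/4)
-4369307/(-3467252) + 1720750/G(1797, -1709) = -4369307/(-3467252) + 1720750/(1737/4 - 2239/4*1797) = -4369307*(-1/3467252) + 1720750/(1737/4 - 4023483/4) = 4369307/3467252 + 1720750/(-2010873/2) = 4369307/3467252 + 1720750*(-2/2010873) = 4369307/3467252 - 3441500/2010873 = -3146426282989/6972203430996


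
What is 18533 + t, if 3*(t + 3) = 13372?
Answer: 68962/3 ≈ 22987.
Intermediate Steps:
t = 13363/3 (t = -3 + (⅓)*13372 = -3 + 13372/3 = 13363/3 ≈ 4454.3)
18533 + t = 18533 + 13363/3 = 68962/3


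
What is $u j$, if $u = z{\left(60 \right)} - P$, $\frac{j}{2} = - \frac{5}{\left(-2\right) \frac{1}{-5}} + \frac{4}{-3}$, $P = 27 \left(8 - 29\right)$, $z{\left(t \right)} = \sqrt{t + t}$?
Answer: $-15687 - \frac{166 \sqrt{30}}{3} \approx -15990.0$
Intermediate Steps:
$z{\left(t \right)} = \sqrt{2} \sqrt{t}$ ($z{\left(t \right)} = \sqrt{2 t} = \sqrt{2} \sqrt{t}$)
$P = -567$ ($P = 27 \left(-21\right) = -567$)
$j = - \frac{83}{3}$ ($j = 2 \left(- \frac{5}{\left(-2\right) \frac{1}{-5}} + \frac{4}{-3}\right) = 2 \left(- \frac{5}{\left(-2\right) \left(- \frac{1}{5}\right)} + 4 \left(- \frac{1}{3}\right)\right) = 2 \left(- \frac{5}{\frac{2}{5}} - \frac{4}{3}\right) = 2 \left(\left(-5\right) \frac{5}{2} - \frac{4}{3}\right) = 2 \left(- \frac{25}{2} - \frac{4}{3}\right) = 2 \left(- \frac{83}{6}\right) = - \frac{83}{3} \approx -27.667$)
$u = 567 + 2 \sqrt{30}$ ($u = \sqrt{2} \sqrt{60} - -567 = \sqrt{2} \cdot 2 \sqrt{15} + 567 = 2 \sqrt{30} + 567 = 567 + 2 \sqrt{30} \approx 577.95$)
$u j = \left(567 + 2 \sqrt{30}\right) \left(- \frac{83}{3}\right) = -15687 - \frac{166 \sqrt{30}}{3}$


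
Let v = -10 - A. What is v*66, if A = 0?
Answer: -660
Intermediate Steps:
v = -10 (v = -10 - 1*0 = -10 + 0 = -10)
v*66 = -10*66 = -660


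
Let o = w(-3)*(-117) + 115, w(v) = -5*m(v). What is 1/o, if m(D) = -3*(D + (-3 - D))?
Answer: 1/5380 ≈ 0.00018587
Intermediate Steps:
m(D) = 9 (m(D) = -3*(-3) = 9)
w(v) = -45 (w(v) = -5*9 = -45)
o = 5380 (o = -45*(-117) + 115 = 5265 + 115 = 5380)
1/o = 1/5380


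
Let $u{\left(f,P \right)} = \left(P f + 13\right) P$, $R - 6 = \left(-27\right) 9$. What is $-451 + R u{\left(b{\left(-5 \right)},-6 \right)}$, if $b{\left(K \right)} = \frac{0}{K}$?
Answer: $18035$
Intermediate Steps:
$R = -237$ ($R = 6 - 243 = -237$)
$b{\left(K \right)} = 0$
$u{\left(f,P \right)} = P \left(13 + P f\right)$ ($u{\left(f,P \right)} = \left(13 + P f\right) P = P \left(13 + P f\right)$)
$-451 + R u{\left(b{\left(-5 \right)},-6 \right)} = -451 - 237 \left(- 6 \left(13 - 0\right)\right) = -451 - 237 \left(- 6 \left(13 + 0\right)\right) = -451 - 237 \left(\left(-6\right) 13\right) = -451 - -18486 = -451 + 18486 = 18035$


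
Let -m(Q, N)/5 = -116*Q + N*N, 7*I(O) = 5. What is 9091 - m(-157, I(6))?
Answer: 4907524/49 ≈ 1.0015e+5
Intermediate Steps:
I(O) = 5/7 (I(O) = (⅐)*5 = 5/7)
m(Q, N) = -5*N² + 580*Q (m(Q, N) = -5*(-116*Q + N*N) = -5*(-116*Q + N²) = -5*(N² - 116*Q) = -5*N² + 580*Q)
9091 - m(-157, I(6)) = 9091 - (-5*(5/7)² + 580*(-157)) = 9091 - (-5*25/49 - 91060) = 9091 - (-125/49 - 91060) = 9091 - 1*(-4462065/49) = 9091 + 4462065/49 = 4907524/49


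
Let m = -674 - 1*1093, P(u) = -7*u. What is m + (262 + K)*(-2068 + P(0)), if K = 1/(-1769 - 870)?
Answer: -1434513469/2639 ≈ -5.4358e+5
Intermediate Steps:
m = -1767 (m = -674 - 1093 = -1767)
K = -1/2639 (K = 1/(-2639) = -1/2639 ≈ -0.00037893)
m + (262 + K)*(-2068 + P(0)) = -1767 + (262 - 1/2639)*(-2068 - 7*0) = -1767 + 691417*(-2068 + 0)/2639 = -1767 + (691417/2639)*(-2068) = -1767 - 1429850356/2639 = -1434513469/2639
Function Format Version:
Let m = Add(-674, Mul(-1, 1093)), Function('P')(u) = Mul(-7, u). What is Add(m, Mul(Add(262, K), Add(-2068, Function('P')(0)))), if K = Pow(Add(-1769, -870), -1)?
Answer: Rational(-1434513469, 2639) ≈ -5.4358e+5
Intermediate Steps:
m = -1767 (m = Add(-674, -1093) = -1767)
K = Rational(-1, 2639) (K = Pow(-2639, -1) = Rational(-1, 2639) ≈ -0.00037893)
Add(m, Mul(Add(262, K), Add(-2068, Function('P')(0)))) = Add(-1767, Mul(Add(262, Rational(-1, 2639)), Add(-2068, Mul(-7, 0)))) = Add(-1767, Mul(Rational(691417, 2639), Add(-2068, 0))) = Add(-1767, Mul(Rational(691417, 2639), -2068)) = Add(-1767, Rational(-1429850356, 2639)) = Rational(-1434513469, 2639)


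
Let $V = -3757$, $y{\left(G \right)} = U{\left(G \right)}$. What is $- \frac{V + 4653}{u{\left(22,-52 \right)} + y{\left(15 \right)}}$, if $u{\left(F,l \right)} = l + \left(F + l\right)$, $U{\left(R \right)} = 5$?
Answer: $\frac{128}{11} \approx 11.636$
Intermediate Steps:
$y{\left(G \right)} = 5$
$u{\left(F,l \right)} = F + 2 l$
$- \frac{V + 4653}{u{\left(22,-52 \right)} + y{\left(15 \right)}} = - \frac{-3757 + 4653}{\left(22 + 2 \left(-52\right)\right) + 5} = - \frac{896}{\left(22 - 104\right) + 5} = - \frac{896}{-82 + 5} = - \frac{896}{-77} = - \frac{896 \left(-1\right)}{77} = \left(-1\right) \left(- \frac{128}{11}\right) = \frac{128}{11}$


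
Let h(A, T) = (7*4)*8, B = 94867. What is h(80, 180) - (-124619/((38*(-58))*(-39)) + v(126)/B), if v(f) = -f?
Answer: 96758733683/429178308 ≈ 225.45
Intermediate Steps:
h(A, T) = 224 (h(A, T) = 28*8 = 224)
h(80, 180) - (-124619/((38*(-58))*(-39)) + v(126)/B) = 224 - (-124619/((38*(-58))*(-39)) - 1*126/94867) = 224 - (-124619/((-2204*(-39))) - 126*1/94867) = 224 - (-124619/85956 - 126/94867) = 224 - 1*(-622792691/429178308) = 224 + 622792691/429178308 = 96758733683/429178308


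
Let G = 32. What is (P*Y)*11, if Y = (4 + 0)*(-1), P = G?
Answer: -1408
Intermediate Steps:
P = 32
Y = -4 (Y = 4*(-1) = -4)
(P*Y)*11 = (32*(-4))*11 = -128*11 = -1408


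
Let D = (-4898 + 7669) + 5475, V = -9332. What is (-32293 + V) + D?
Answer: -33379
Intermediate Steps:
D = 8246 (D = 2771 + 5475 = 8246)
(-32293 + V) + D = (-32293 - 9332) + 8246 = -41625 + 8246 = -33379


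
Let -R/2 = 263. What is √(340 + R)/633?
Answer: I*√186/633 ≈ 0.021545*I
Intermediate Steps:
R = -526 (R = -2*263 = -526)
√(340 + R)/633 = √(340 - 526)/633 = √(-186)*(1/633) = (I*√186)*(1/633) = I*√186/633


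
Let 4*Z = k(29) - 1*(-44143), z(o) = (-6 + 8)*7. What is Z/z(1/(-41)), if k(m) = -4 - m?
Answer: 22055/28 ≈ 787.68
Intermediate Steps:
z(o) = 14 (z(o) = 2*7 = 14)
Z = 22055/2 (Z = ((-4 - 1*29) - 1*(-44143))/4 = ((-4 - 29) + 44143)/4 = (-33 + 44143)/4 = (1/4)*44110 = 22055/2 ≈ 11028.)
Z/z(1/(-41)) = (22055/2)/14 = (22055/2)*(1/14) = 22055/28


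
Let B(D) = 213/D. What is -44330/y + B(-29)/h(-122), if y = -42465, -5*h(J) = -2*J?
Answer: 71780861/60096468 ≈ 1.1944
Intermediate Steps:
h(J) = 2*J/5 (h(J) = -(-2)*J/5 = 2*J/5)
-44330/y + B(-29)/h(-122) = -44330/(-42465) + (213/(-29))/(((⅖)*(-122))) = -44330*(-1/42465) + (213*(-1/29))/(-244/5) = 8866/8493 - 213/29*(-5/244) = 8866/8493 + 1065/7076 = 71780861/60096468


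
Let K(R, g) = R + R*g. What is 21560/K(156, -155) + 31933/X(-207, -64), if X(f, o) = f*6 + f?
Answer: -432034/18837 ≈ -22.935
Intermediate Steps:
X(f, o) = 7*f (X(f, o) = 6*f + f = 7*f)
21560/K(156, -155) + 31933/X(-207, -64) = 21560/((156*(1 - 155))) + 31933/((7*(-207))) = 21560/((156*(-154))) + 31933/(-1449) = 21560/(-24024) + 31933*(-1/1449) = 21560*(-1/24024) - 31933/1449 = -35/39 - 31933/1449 = -432034/18837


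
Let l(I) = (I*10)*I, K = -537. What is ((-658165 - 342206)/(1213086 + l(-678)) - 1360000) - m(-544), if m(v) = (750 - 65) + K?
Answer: -2634120076473/1936642 ≈ -1.3601e+6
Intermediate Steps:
m(v) = 148 (m(v) = (750 - 65) - 537 = 685 - 537 = 148)
l(I) = 10*I² (l(I) = (10*I)*I = 10*I²)
((-658165 - 342206)/(1213086 + l(-678)) - 1360000) - m(-544) = ((-658165 - 342206)/(1213086 + 10*(-678)²) - 1360000) - 1*148 = (-1000371/(1213086 + 10*459684) - 1360000) - 148 = (-1000371/(1213086 + 4596840) - 1360000) - 148 = (-1000371/5809926 - 1360000) - 148 = (-1000371*1/5809926 - 1360000) - 148 = (-333457/1936642 - 1360000) - 148 = -2633833453457/1936642 - 148 = -2634120076473/1936642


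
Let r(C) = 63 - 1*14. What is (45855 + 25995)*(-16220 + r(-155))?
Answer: -1161886350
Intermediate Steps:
r(C) = 49 (r(C) = 63 - 14 = 49)
(45855 + 25995)*(-16220 + r(-155)) = (45855 + 25995)*(-16220 + 49) = 71850*(-16171) = -1161886350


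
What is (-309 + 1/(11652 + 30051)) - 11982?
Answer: -512571572/41703 ≈ -12291.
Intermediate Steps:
(-309 + 1/(11652 + 30051)) - 11982 = (-309 + 1/41703) - 11982 = -12886226/41703 - 11982 = -512571572/41703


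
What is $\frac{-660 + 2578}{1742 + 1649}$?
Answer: $\frac{1918}{3391} \approx 0.56561$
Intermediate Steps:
$\frac{-660 + 2578}{1742 + 1649} = \frac{1918}{3391}$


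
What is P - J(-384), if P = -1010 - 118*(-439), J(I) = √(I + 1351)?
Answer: 50792 - √967 ≈ 50761.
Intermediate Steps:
J(I) = √(1351 + I)
P = 50792 (P = -1010 + 51802 = 50792)
P - J(-384) = 50792 - √(1351 - 384) = 50792 - √967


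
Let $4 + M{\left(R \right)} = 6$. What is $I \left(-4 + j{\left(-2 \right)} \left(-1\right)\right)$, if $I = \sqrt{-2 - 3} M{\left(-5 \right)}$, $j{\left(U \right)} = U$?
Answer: $- 4 i \sqrt{5} \approx - 8.9443 i$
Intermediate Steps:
$M{\left(R \right)} = 2$ ($M{\left(R \right)} = -4 + 6 = 2$)
$I = 2 i \sqrt{5}$ ($I = \sqrt{-2 - 3} \cdot 2 = \sqrt{-5} \cdot 2 = i \sqrt{5} \cdot 2 = 2 i \sqrt{5} \approx 4.4721 i$)
$I \left(-4 + j{\left(-2 \right)} \left(-1\right)\right) = 2 i \sqrt{5} \left(-4 - -2\right) = 2 i \sqrt{5} \left(-4 + 2\right) = 2 i \sqrt{5} \left(-2\right) = - 4 i \sqrt{5}$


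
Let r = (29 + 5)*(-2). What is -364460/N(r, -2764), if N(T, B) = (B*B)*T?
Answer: 91115/129874832 ≈ 0.00070156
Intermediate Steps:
r = -68 (r = 34*(-2) = -68)
N(T, B) = T*B² (N(T, B) = B²*T = T*B²)
-364460/N(r, -2764) = -364460/((-68*(-2764)²)) = -364460/((-68*7639696)) = -364460/(-519499328) = -364460*(-1/519499328) = 91115/129874832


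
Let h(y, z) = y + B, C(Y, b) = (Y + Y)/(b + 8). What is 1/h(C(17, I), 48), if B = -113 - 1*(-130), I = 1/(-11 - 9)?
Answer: 159/3383 ≈ 0.047000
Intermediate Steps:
I = -1/20 (I = 1/(-20) = -1/20 ≈ -0.050000)
C(Y, b) = 2*Y/(8 + b) (C(Y, b) = (2*Y)/(8 + b) = 2*Y/(8 + b))
B = 17 (B = -113 + 130 = 17)
h(y, z) = 17 + y (h(y, z) = y + 17 = 17 + y)
1/h(C(17, I), 48) = 1/(17 + 2*17/(8 - 1/20)) = 1/(17 + 2*17/(159/20)) = 1/(17 + 2*17*(20/159)) = 1/(17 + 680/159) = 1/(3383/159) = 159/3383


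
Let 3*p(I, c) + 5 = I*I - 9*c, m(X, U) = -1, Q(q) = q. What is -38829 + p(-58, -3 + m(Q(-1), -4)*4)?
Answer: -113065/3 ≈ -37688.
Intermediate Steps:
p(I, c) = -5/3 - 3*c + I²/3 (p(I, c) = -5/3 + (I*I - 9*c)/3 = -5/3 + (I² - 9*c)/3 = -5/3 + (-3*c + I²/3) = -5/3 - 3*c + I²/3)
-38829 + p(-58, -3 + m(Q(-1), -4)*4) = -38829 + (-5/3 - 3*(-3 - 1*4) + (⅓)*(-58)²) = -38829 + (-5/3 - 3*(-3 - 4) + (⅓)*3364) = -38829 + (-5/3 - 3*(-7) + 3364/3) = -38829 + (-5/3 + 21 + 3364/3) = -38829 + 3422/3 = -113065/3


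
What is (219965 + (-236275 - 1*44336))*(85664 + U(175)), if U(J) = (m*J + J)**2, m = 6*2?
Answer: -319076132694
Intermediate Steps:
m = 12
U(J) = 169*J**2 (U(J) = (12*J + J)**2 = (13*J)**2 = 169*J**2)
(219965 + (-236275 - 1*44336))*(85664 + U(175)) = (219965 + (-236275 - 1*44336))*(85664 + 169*175**2) = (219965 + (-236275 - 44336))*(85664 + 169*30625) = (219965 - 280611)*(85664 + 5175625) = -60646*5261289 = -319076132694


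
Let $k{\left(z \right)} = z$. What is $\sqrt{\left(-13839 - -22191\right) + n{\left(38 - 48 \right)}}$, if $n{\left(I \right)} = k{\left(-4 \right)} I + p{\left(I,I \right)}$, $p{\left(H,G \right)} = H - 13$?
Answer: $\sqrt{8369} \approx 91.482$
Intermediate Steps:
$p{\left(H,G \right)} = -13 + H$
$n{\left(I \right)} = -13 - 3 I$ ($n{\left(I \right)} = - 4 I + \left(-13 + I\right) = -13 - 3 I$)
$\sqrt{\left(-13839 - -22191\right) + n{\left(38 - 48 \right)}} = \sqrt{\left(-13839 - -22191\right) - \left(13 + 3 \left(38 - 48\right)\right)} = \sqrt{\left(-13839 + 22191\right) - \left(13 + 3 \left(38 - 48\right)\right)} = \sqrt{8352 - -17} = \sqrt{8352 + \left(-13 + 30\right)} = \sqrt{8352 + 17} = \sqrt{8369}$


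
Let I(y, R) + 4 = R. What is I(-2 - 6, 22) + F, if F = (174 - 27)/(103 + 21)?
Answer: 2379/124 ≈ 19.185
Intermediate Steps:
F = 147/124 ≈ 1.1855
I(y, R) = -4 + R
I(-2 - 6, 22) + F = (-4 + 22) + 147/124 = 18 + 147/124 = 2379/124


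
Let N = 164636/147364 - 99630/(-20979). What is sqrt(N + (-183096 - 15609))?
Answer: 2*I*sqrt(1883675853281674)/194731 ≈ 445.76*I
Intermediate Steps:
N = 1142339/194731 (N = 164636*(1/147364) - 99630*(-1/20979) = 41159/36841 + 1230/259 = 1142339/194731 ≈ 5.8662)
sqrt(N + (-183096 - 15609)) = sqrt(1142339/194731 + (-183096 - 15609)) = sqrt(1142339/194731 - 198705) = sqrt(-38692881016/194731) = 2*I*sqrt(1883675853281674)/194731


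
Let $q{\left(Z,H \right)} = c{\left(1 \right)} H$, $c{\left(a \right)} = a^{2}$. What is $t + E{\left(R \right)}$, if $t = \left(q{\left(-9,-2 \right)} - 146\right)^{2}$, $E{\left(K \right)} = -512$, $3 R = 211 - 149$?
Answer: $21392$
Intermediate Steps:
$R = \frac{62}{3}$ ($R = \frac{211 - 149}{3} = \frac{1}{3} \cdot 62 = \frac{62}{3} \approx 20.667$)
$q{\left(Z,H \right)} = H$ ($q{\left(Z,H \right)} = 1^{2} H = 1 H = H$)
$t = 21904$ ($t = \left(-2 - 146\right)^{2} = \left(-148\right)^{2} = 21904$)
$t + E{\left(R \right)} = 21904 - 512 = 21392$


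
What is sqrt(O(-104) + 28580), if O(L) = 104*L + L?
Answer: 2*sqrt(4415) ≈ 132.89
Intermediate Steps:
O(L) = 105*L
sqrt(O(-104) + 28580) = sqrt(105*(-104) + 28580) = sqrt(-10920 + 28580) = sqrt(17660) = 2*sqrt(4415)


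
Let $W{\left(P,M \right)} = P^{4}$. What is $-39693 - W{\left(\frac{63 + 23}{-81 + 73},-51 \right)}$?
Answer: $- \frac{13580209}{256} \approx -53048.0$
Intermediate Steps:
$-39693 - W{\left(\frac{63 + 23}{-81 + 73},-51 \right)} = -39693 - \left(\frac{63 + 23}{-81 + 73}\right)^{4} = -39693 - \left(\frac{86}{-8}\right)^{4} = -39693 - \left(86 \left(- \frac{1}{8}\right)\right)^{4} = -39693 - \left(- \frac{43}{4}\right)^{4} = -39693 - \frac{3418801}{256} = - \frac{13580209}{256}$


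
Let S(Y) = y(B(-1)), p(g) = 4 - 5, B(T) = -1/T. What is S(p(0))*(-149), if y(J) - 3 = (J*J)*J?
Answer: -596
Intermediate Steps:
y(J) = 3 + J³ (y(J) = 3 + (J*J)*J = 3 + J²*J = 3 + J³)
p(g) = -1
S(Y) = 4 (S(Y) = 3 + (-1/(-1))³ = 3 + (-1*(-1))³ = 3 + 1³ = 3 + 1 = 4)
S(p(0))*(-149) = 4*(-149) = -596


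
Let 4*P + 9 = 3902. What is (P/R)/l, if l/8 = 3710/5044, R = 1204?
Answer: 4909073/35734720 ≈ 0.13738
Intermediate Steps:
P = 3893/4 (P = -9/4 + (¼)*3902 = -9/4 + 1951/2 = 3893/4 ≈ 973.25)
l = 7420/1261 (l = 8*(3710/5044) = 8*(3710*(1/5044)) = 8*(1855/2522) = 7420/1261 ≈ 5.8842)
(P/R)/l = ((3893/4)/1204)/(7420/1261) = ((3893/4)*(1/1204))*(1261/7420) = (3893/4816)*(1261/7420) = 4909073/35734720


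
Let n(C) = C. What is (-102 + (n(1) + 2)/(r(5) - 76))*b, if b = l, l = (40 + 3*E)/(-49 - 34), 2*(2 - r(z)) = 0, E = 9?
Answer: 505917/6142 ≈ 82.370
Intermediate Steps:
r(z) = 2 (r(z) = 2 - ½*0 = 2 + 0 = 2)
l = -67/83 (l = (40 + 3*9)/(-49 - 34) = (40 + 27)/(-83) = 67*(-1/83) = -67/83 ≈ -0.80723)
b = -67/83 ≈ -0.80723
(-102 + (n(1) + 2)/(r(5) - 76))*b = (-102 + (1 + 2)/(2 - 76))*(-67/83) = (-102 + 3/(-74))*(-67/83) = (-102 + 3*(-1/74))*(-67/83) = (-102 - 3/74)*(-67/83) = -7551/74*(-67/83) = 505917/6142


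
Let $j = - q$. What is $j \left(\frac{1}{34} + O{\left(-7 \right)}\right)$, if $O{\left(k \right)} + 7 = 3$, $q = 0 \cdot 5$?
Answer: $0$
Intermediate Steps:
$q = 0$
$O{\left(k \right)} = -4$ ($O{\left(k \right)} = -7 + 3 = -4$)
$j = 0$ ($j = \left(-1\right) 0 = 0$)
$j \left(\frac{1}{34} + O{\left(-7 \right)}\right) = 0 \left(\frac{1}{34} - 4\right) = 0 \left(- \frac{135}{34}\right) = 0$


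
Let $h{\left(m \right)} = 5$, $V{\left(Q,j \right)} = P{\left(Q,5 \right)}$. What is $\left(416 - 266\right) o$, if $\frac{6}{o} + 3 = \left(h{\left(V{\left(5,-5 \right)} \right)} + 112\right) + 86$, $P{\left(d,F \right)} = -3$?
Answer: $\frac{9}{2} \approx 4.5$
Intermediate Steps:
$V{\left(Q,j \right)} = -3$
$o = \frac{3}{100}$ ($o = \frac{6}{-3 + \left(\left(5 + 112\right) + 86\right)} = \frac{6}{-3 + \left(117 + 86\right)} = \frac{6}{-3 + 203} = \frac{6}{200} = 6 \cdot \frac{1}{200} = \frac{3}{100} \approx 0.03$)
$\left(416 - 266\right) o = \left(416 - 266\right) \frac{3}{100} = 150 \cdot \frac{3}{100} = \frac{9}{2}$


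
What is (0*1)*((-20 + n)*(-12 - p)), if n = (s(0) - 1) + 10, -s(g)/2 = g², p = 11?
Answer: 0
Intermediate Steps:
s(g) = -2*g²
n = 9 (n = (-2*0² - 1) + 10 = (-2*0 - 1) + 10 = (0 - 1) + 10 = -1 + 10 = 9)
(0*1)*((-20 + n)*(-12 - p)) = (0*1)*((-20 + 9)*(-12 - 1*11)) = 0*(-11*(-12 - 11)) = 0*(-11*(-23)) = 0*253 = 0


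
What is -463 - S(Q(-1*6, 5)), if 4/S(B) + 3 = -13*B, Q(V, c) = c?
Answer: -7870/17 ≈ -462.94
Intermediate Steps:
S(B) = 4/(-3 - 13*B)
-463 - S(Q(-1*6, 5)) = -463 - (-4)/(3 + 13*5) = -463 - (-4)/(3 + 65) = -463 - (-4)/68 = -463 - 1*(-1/17) = -463 + 1/17 = -7870/17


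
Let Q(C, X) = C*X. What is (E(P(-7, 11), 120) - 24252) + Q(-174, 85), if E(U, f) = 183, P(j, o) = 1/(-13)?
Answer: -38859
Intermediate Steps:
P(j, o) = -1/13
(E(P(-7, 11), 120) - 24252) + Q(-174, 85) = (183 - 24252) - 174*85 = -24069 - 14790 = -38859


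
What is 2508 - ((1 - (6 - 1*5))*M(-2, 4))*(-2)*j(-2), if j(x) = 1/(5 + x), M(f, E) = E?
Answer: 2508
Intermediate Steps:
2508 - ((1 - (6 - 1*5))*M(-2, 4))*(-2)*j(-2) = 2508 - ((1 - (6 - 1*5))*4)*(-2)/(5 - 2) = 2508 - ((1 - (6 - 5))*4)*(-2)/3 = 2508 - ((1 - 1*1)*4)*(-2)/3 = 2508 - ((1 - 1)*4)*(-2)/3 = 2508 - (0*4)*(-2)/3 = 2508 - 0*(-2)/3 = 2508 - 0/3 = 2508 - 1*0 = 2508 + 0 = 2508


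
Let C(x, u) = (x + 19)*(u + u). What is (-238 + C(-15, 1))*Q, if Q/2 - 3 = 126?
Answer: -59340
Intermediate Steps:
Q = 258 (Q = 6 + 2*126 = 6 + 252 = 258)
C(x, u) = 2*u*(19 + x) (C(x, u) = (19 + x)*(2*u) = 2*u*(19 + x))
(-238 + C(-15, 1))*Q = (-238 + 2*1*(19 - 15))*258 = (-238 + 2*1*4)*258 = (-238 + 8)*258 = -230*258 = -59340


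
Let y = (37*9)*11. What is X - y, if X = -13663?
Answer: -17326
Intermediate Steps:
y = 3663 (y = 333*11 = 3663)
X - y = -13663 - 1*3663 = -13663 - 3663 = -17326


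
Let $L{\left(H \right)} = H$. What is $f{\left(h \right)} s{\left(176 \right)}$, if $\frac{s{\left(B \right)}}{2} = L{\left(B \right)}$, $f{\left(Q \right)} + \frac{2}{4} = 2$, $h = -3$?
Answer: $528$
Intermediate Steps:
$f{\left(Q \right)} = \frac{3}{2}$ ($f{\left(Q \right)} = - \frac{1}{2} + 2 = \frac{3}{2}$)
$s{\left(B \right)} = 2 B$
$f{\left(h \right)} s{\left(176 \right)} = \frac{3 \cdot 2 \cdot 176}{2} = \frac{3}{2} \cdot 352 = 528$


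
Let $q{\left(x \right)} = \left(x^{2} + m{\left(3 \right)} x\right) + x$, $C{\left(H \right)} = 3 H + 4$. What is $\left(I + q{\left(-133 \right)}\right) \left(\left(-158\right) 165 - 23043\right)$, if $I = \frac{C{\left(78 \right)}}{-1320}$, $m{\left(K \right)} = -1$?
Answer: $- \frac{191125220391}{220} \approx -8.6875 \cdot 10^{8}$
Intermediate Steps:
$C{\left(H \right)} = 4 + 3 H$
$I = - \frac{119}{660}$ ($I = \frac{4 + 3 \cdot 78}{-1320} = \left(4 + 234\right) \left(- \frac{1}{1320}\right) = 238 \left(- \frac{1}{1320}\right) = - \frac{119}{660} \approx -0.1803$)
$q{\left(x \right)} = x^{2}$ ($q{\left(x \right)} = \left(x^{2} - x\right) + x = x^{2}$)
$\left(I + q{\left(-133 \right)}\right) \left(\left(-158\right) 165 - 23043\right) = \left(- \frac{119}{660} + \left(-133\right)^{2}\right) \left(\left(-158\right) 165 - 23043\right) = \left(- \frac{119}{660} + 17689\right) \left(-26070 - 23043\right) = \frac{11674621}{660} \left(-49113\right) = - \frac{191125220391}{220}$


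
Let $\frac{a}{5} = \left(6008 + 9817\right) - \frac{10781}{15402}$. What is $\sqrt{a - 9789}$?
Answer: $\frac{\sqrt{16447166890134}}{15402} \approx 263.31$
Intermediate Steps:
$a = \frac{1218629345}{15402}$ ($a = 5 \left(\left(6008 + 9817\right) - \frac{10781}{15402}\right) = 5 \left(15825 - \frac{10781}{15402}\right) = 5 \cdot \frac{243725869}{15402} = \frac{1218629345}{15402} \approx 79122.0$)
$\sqrt{a - 9789} = \sqrt{\frac{1218629345}{15402} - 9789} = \sqrt{\frac{1067859167}{15402}} = \frac{\sqrt{16447166890134}}{15402}$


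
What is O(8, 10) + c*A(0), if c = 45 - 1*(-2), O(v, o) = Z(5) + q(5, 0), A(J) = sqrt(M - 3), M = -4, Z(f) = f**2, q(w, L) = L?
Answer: 25 + 47*I*sqrt(7) ≈ 25.0 + 124.35*I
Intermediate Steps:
A(J) = I*sqrt(7) (A(J) = sqrt(-4 - 3) = sqrt(-7) = I*sqrt(7))
O(v, o) = 25 (O(v, o) = 5**2 + 0 = 25 + 0 = 25)
c = 47 (c = 45 + 2 = 47)
O(8, 10) + c*A(0) = 25 + 47*(I*sqrt(7)) = 25 + 47*I*sqrt(7)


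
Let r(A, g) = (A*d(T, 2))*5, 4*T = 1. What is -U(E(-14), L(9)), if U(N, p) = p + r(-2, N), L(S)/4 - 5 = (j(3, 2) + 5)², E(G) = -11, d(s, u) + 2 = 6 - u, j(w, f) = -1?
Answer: -64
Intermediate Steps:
T = ¼ (T = (¼)*1 = ¼ ≈ 0.25000)
d(s, u) = 4 - u (d(s, u) = -2 + (6 - u) = 4 - u)
r(A, g) = 10*A (r(A, g) = (A*(4 - 1*2))*5 = (A*(4 - 2))*5 = (A*2)*5 = (2*A)*5 = 10*A)
L(S) = 84 (L(S) = 20 + 4*(-1 + 5)² = 20 + 4*4² = 20 + 4*16 = 20 + 64 = 84)
U(N, p) = -20 + p (U(N, p) = p + 10*(-2) = p - 20 = -20 + p)
-U(E(-14), L(9)) = -(-20 + 84) = -1*64 = -64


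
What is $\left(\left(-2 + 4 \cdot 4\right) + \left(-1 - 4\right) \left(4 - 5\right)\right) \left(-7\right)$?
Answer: $-133$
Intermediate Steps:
$\left(\left(-2 + 4 \cdot 4\right) + \left(-1 - 4\right) \left(4 - 5\right)\right) \left(-7\right) = \left(\left(-2 + 16\right) - -5\right) \left(-7\right) = \left(14 + 5\right) \left(-7\right) = 19 \left(-7\right) = -133$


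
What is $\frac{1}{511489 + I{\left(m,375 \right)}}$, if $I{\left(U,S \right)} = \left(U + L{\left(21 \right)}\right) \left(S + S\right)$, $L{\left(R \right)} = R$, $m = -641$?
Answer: $\frac{1}{46489} \approx 2.151 \cdot 10^{-5}$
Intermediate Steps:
$I{\left(U,S \right)} = 2 S \left(21 + U\right)$ ($I{\left(U,S \right)} = \left(U + 21\right) \left(S + S\right) = \left(21 + U\right) 2 S = 2 S \left(21 + U\right)$)
$\frac{1}{511489 + I{\left(m,375 \right)}} = \frac{1}{511489 + 2 \cdot 375 \left(21 - 641\right)} = \frac{1}{511489 + 2 \cdot 375 \left(-620\right)} = \frac{1}{511489 - 465000} = \frac{1}{46489}$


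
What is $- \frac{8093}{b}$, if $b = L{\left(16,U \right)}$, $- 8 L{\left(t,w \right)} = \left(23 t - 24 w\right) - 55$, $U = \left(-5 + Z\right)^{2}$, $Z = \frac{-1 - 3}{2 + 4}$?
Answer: $- \frac{194232}{1373} \approx -141.47$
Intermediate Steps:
$Z = - \frac{2}{3}$ ($Z = - \frac{4}{6} = \left(-4\right) \frac{1}{6} = - \frac{2}{3} \approx -0.66667$)
$U = \frac{289}{9}$ ($U = \left(-5 - \frac{2}{3}\right)^{2} = \left(- \frac{17}{3}\right)^{2} = \frac{289}{9} \approx 32.111$)
$L{\left(t,w \right)} = \frac{55}{8} + 3 w - \frac{23 t}{8}$ ($L{\left(t,w \right)} = - \frac{\left(23 t - 24 w\right) - 55}{8} = - \frac{\left(- 24 w + 23 t\right) - 55}{8} = - \frac{-55 - 24 w + 23 t}{8} = \frac{55}{8} + 3 w - \frac{23 t}{8}$)
$b = \frac{1373}{24}$ ($b = \frac{55}{8} + 3 \cdot \frac{289}{9} - 46 = \frac{55}{8} + \frac{289}{3} - 46 = \frac{1373}{24} \approx 57.208$)
$- \frac{8093}{b} = - \frac{8093}{\frac{1373}{24}} = \left(-8093\right) \frac{24}{1373} = - \frac{194232}{1373}$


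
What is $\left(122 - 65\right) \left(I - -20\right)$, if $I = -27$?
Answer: $-399$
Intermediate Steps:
$\left(122 - 65\right) \left(I - -20\right) = \left(122 - 65\right) \left(-27 - -20\right) = 57 \left(-27 + 20\right) = 57 \left(-7\right) = -399$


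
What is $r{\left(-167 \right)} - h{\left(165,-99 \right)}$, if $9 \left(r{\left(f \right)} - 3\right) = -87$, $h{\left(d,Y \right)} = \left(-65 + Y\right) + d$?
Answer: $- \frac{23}{3} \approx -7.6667$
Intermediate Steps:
$h{\left(d,Y \right)} = -65 + Y + d$
$r{\left(f \right)} = - \frac{20}{3}$ ($r{\left(f \right)} = 3 + \frac{1}{9} \left(-87\right) = 3 - \frac{29}{3} = - \frac{20}{3}$)
$r{\left(-167 \right)} - h{\left(165,-99 \right)} = - \frac{20}{3} - \left(-65 - 99 + 165\right) = - \frac{20}{3} - 1 = - \frac{23}{3}$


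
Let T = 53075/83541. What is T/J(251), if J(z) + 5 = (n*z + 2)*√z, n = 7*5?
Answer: 24125/147184459754214 + 14132425*√251/49061486584738 ≈ 4.5638e-6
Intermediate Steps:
T = 53075/83541 (T = 53075*(1/83541) = 53075/83541 ≈ 0.63532)
n = 35
J(z) = -5 + √z*(2 + 35*z) (J(z) = -5 + (35*z + 2)*√z = -5 + (2 + 35*z)*√z = -5 + √z*(2 + 35*z))
T/J(251) = 53075/(83541*(-5 + 2*√251 + 35*251^(3/2))) = 53075/(83541*(-5 + 2*√251 + 35*(251*√251))) = 53075/(83541*(-5 + 2*√251 + 8785*√251)) = 53075/(83541*(-5 + 8787*√251))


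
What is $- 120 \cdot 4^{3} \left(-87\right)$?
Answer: $668160$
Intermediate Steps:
$- 120 \cdot 4^{3} \left(-87\right) = \left(-120\right) 64 \left(-87\right) = \left(-7680\right) \left(-87\right) = 668160$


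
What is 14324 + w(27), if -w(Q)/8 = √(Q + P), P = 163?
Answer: 14324 - 8*√190 ≈ 14214.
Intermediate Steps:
w(Q) = -8*√(163 + Q) (w(Q) = -8*√(Q + 163) = -8*√(163 + Q))
14324 + w(27) = 14324 - 8*√(163 + 27) = 14324 - 8*√190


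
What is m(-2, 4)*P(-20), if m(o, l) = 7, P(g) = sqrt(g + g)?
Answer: 14*I*sqrt(10) ≈ 44.272*I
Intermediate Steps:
P(g) = sqrt(2)*sqrt(g) (P(g) = sqrt(2*g) = sqrt(2)*sqrt(g))
m(-2, 4)*P(-20) = 7*(sqrt(2)*sqrt(-20)) = 7*(sqrt(2)*(2*I*sqrt(5))) = 7*(2*I*sqrt(10)) = 14*I*sqrt(10)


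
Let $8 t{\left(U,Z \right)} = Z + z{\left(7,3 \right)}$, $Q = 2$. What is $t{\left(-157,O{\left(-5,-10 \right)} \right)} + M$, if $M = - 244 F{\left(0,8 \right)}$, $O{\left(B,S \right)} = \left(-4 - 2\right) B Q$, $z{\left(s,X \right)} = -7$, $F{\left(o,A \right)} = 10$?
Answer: $- \frac{19467}{8} \approx -2433.4$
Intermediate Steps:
$O{\left(B,S \right)} = - 12 B$ ($O{\left(B,S \right)} = \left(-4 - 2\right) B 2 = - 6 \cdot 2 B = - 12 B$)
$t{\left(U,Z \right)} = - \frac{7}{8} + \frac{Z}{8}$ ($t{\left(U,Z \right)} = \frac{Z - 7}{8} = \frac{-7 + Z}{8} = - \frac{7}{8} + \frac{Z}{8}$)
$M = -2440$ ($M = \left(-244\right) 10 = -2440$)
$t{\left(-157,O{\left(-5,-10 \right)} \right)} + M = \left(- \frac{7}{8} + \frac{\left(-12\right) \left(-5\right)}{8}\right) - 2440 = \left(- \frac{7}{8} + \frac{1}{8} \cdot 60\right) - 2440 = \left(- \frac{7}{8} + \frac{15}{2}\right) - 2440 = \frac{53}{8} - 2440 = - \frac{19467}{8}$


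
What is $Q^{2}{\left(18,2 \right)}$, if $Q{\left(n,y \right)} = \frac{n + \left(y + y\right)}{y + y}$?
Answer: $\frac{121}{4} \approx 30.25$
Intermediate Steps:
$Q{\left(n,y \right)} = \frac{n + 2 y}{2 y}$
$Q^{2}{\left(18,2 \right)} = \left(\frac{2 + \frac{1}{2} \cdot 18}{2}\right)^{2} = \left(\frac{2 + 9}{2}\right)^{2} = \left(\frac{1}{2} \cdot 11\right)^{2} = \left(\frac{11}{2}\right)^{2} = \frac{121}{4}$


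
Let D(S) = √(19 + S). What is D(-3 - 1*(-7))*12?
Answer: 12*√23 ≈ 57.550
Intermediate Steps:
D(-3 - 1*(-7))*12 = √(19 + (-3 - 1*(-7)))*12 = √(19 + (-3 + 7))*12 = √(19 + 4)*12 = √23*12 = 12*√23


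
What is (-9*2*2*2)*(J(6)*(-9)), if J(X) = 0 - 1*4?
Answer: -2592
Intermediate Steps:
J(X) = -4 (J(X) = 0 - 4 = -4)
(-9*2*2*2)*(J(6)*(-9)) = (-9*2*2*2)*(-4*(-9)) = -36*2*36 = -9*8*36 = -72*36 = -2592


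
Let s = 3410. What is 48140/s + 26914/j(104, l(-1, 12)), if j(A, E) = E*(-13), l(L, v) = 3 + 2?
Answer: -8864764/22165 ≈ -399.94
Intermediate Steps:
l(L, v) = 5
j(A, E) = -13*E
48140/s + 26914/j(104, l(-1, 12)) = 48140/3410 + 26914/((-13*5)) = 48140*(1/3410) + 26914/(-65) = 4814/341 + 26914*(-1/65) = 4814/341 - 26914/65 = -8864764/22165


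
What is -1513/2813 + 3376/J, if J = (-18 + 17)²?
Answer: 9495175/2813 ≈ 3375.5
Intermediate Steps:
J = 1 (J = (-1)² = 1)
-1513/2813 + 3376/J = -1513/2813 + 3376/1 = -1513*1/2813 + 3376*1 = -1513/2813 + 3376 = 9495175/2813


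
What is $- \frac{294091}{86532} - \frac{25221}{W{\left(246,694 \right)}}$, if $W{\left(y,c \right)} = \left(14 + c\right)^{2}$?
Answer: $- \frac{1385181987}{401623856} \approx -3.449$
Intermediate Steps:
$- \frac{294091}{86532} - \frac{25221}{W{\left(246,694 \right)}} = - \frac{294091}{86532} - \frac{25221}{\left(14 + 694\right)^{2}} = \left(-294091\right) \frac{1}{86532} - \frac{25221}{708^{2}} = - \frac{294091}{86532} - \frac{25221}{501264} = - \frac{294091}{86532} - \frac{8407}{167088} = - \frac{1385181987}{401623856}$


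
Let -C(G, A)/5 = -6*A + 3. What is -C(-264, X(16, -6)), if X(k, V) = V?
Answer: 195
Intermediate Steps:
C(G, A) = -15 + 30*A (C(G, A) = -5*(-6*A + 3) = -5*(3 - 6*A) = -15 + 30*A)
-C(-264, X(16, -6)) = -(-15 + 30*(-6)) = -(-15 - 180) = -1*(-195) = 195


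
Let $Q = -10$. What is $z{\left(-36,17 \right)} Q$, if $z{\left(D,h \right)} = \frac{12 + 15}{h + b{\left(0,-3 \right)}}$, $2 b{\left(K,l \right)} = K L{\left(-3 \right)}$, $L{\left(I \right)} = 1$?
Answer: $- \frac{270}{17} \approx -15.882$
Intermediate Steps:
$b{\left(K,l \right)} = \frac{K}{2}$ ($b{\left(K,l \right)} = \frac{K 1}{2} = \frac{K}{2}$)
$z{\left(D,h \right)} = \frac{27}{h}$ ($z{\left(D,h \right)} = \frac{12 + 15}{h + \frac{1}{2} \cdot 0} = \frac{27}{h + 0} = \frac{27}{h}$)
$z{\left(-36,17 \right)} Q = \frac{27}{17} \left(-10\right) = - \frac{270}{17}$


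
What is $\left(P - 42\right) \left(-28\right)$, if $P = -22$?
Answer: $1792$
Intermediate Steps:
$\left(P - 42\right) \left(-28\right) = \left(-22 - 42\right) \left(-28\right) = \left(-64\right) \left(-28\right) = 1792$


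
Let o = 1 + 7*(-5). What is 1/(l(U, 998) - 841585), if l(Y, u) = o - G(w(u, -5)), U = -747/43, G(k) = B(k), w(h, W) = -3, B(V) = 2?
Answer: -1/841621 ≈ -1.1882e-6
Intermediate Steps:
G(k) = 2
U = -747/43 (U = -747*1/43 = -747/43 ≈ -17.372)
o = -34 (o = 1 - 35 = -34)
l(Y, u) = -36 (l(Y, u) = -34 - 1*2 = -34 - 2 = -36)
1/(l(U, 998) - 841585) = 1/(-36 - 841585) = 1/(-841621) = -1/841621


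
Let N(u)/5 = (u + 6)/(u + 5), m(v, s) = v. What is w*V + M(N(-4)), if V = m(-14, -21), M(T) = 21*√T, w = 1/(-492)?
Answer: 7/246 + 21*√10 ≈ 66.436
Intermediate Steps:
w = -1/492 ≈ -0.0020325
N(u) = 5*(6 + u)/(5 + u) (N(u) = 5*((u + 6)/(u + 5)) = 5*((6 + u)/(5 + u)) = 5*(6 + u)/(5 + u))
V = -14
w*V + M(N(-4)) = -1/492*(-14) + 21*√(5*(6 - 4)/(5 - 4)) = 7/246 + 21*√(5*2/1) = 7/246 + 21*√(5*1*2) = 7/246 + 21*√10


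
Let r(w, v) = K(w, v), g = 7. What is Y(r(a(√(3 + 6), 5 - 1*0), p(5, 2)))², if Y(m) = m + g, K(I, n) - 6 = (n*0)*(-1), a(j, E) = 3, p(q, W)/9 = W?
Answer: 169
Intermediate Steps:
p(q, W) = 9*W
K(I, n) = 6 (K(I, n) = 6 + (n*0)*(-1) = 6 + 0*(-1) = 6 + 0 = 6)
r(w, v) = 6
Y(m) = 7 + m (Y(m) = m + 7 = 7 + m)
Y(r(a(√(3 + 6), 5 - 1*0), p(5, 2)))² = (7 + 6)² = 13² = 169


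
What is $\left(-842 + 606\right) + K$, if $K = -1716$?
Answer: $-1952$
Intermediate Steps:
$\left(-842 + 606\right) + K = \left(-842 + 606\right) - 1716 = -236 - 1716 = -1952$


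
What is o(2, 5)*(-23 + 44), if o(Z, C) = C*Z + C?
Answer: 315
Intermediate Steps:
o(Z, C) = C + C*Z
o(2, 5)*(-23 + 44) = (5*(1 + 2))*(-23 + 44) = (5*3)*21 = 15*21 = 315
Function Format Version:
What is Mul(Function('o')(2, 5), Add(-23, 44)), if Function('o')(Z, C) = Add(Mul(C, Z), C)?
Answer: 315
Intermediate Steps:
Function('o')(Z, C) = Add(C, Mul(C, Z))
Mul(Function('o')(2, 5), Add(-23, 44)) = Mul(Mul(5, Add(1, 2)), Add(-23, 44)) = Mul(Mul(5, 3), 21) = Mul(15, 21) = 315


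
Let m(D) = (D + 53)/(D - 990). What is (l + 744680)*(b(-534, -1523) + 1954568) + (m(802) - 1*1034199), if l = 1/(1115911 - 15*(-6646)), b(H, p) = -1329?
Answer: 332409683182715151225/228532988 ≈ 1.4545e+12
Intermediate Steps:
m(D) = (53 + D)/(-990 + D)
l = 1/1215601 (l = 1/(1115911 + 99690) = 1/1215601 ≈ 8.2264e-7)
(l + 744680)*(b(-534, -1523) + 1954568) + (m(802) - 1*1034199) = (1/1215601 + 744680)*(-1329 + 1954568) + ((53 + 802)/(-990 + 802) - 1*1034199) = (905233752681/1215601)*1953239 + (855/(-188) - 1034199) = 1768137869852883759/1215601 + (-1/188*855 - 1034199) = 1768137869852883759/1215601 + (-855/188 - 1034199) = 1768137869852883759/1215601 - 194430267/188 = 332409683182715151225/228532988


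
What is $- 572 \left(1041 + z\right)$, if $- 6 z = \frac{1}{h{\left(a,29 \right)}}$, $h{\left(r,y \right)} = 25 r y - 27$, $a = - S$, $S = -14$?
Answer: $- \frac{18083281502}{30369} \approx -5.9545 \cdot 10^{5}$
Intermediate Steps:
$a = 14$ ($a = \left(-1\right) \left(-14\right) = 14$)
$h{\left(r,y \right)} = -27 + 25 r y$ ($h{\left(r,y \right)} = 25 r y - 27 = -27 + 25 r y$)
$z = - \frac{1}{60738}$ ($z = - \frac{1}{6 \left(-27 + 25 \cdot 14 \cdot 29\right)} = - \frac{1}{6 \left(-27 + 10150\right)} = - \frac{1}{6 \cdot 10123} = \left(- \frac{1}{6}\right) \frac{1}{10123} = - \frac{1}{60738} \approx -1.6464 \cdot 10^{-5}$)
$- 572 \left(1041 + z\right) = - 572 \left(1041 - \frac{1}{60738}\right) = \left(-572\right) \frac{63228257}{60738} = - \frac{18083281502}{30369}$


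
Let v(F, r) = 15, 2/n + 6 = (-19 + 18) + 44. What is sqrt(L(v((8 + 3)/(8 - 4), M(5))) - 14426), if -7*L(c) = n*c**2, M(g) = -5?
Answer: 4*I*sqrt(60489191)/259 ≈ 120.12*I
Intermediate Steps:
n = 2/37 (n = 2/(-6 + ((-19 + 18) + 44)) = 2/(-6 + (-1 + 44)) = 2/(-6 + 43) = 2/37 ≈ 0.054054)
L(c) = -2*c**2/259
sqrt(L(v((8 + 3)/(8 - 4), M(5))) - 14426) = sqrt(-2/259*15**2 - 14426) = sqrt(-2/259*225 - 14426) = sqrt(-450/259 - 14426) = sqrt(-3736784/259) = 4*I*sqrt(60489191)/259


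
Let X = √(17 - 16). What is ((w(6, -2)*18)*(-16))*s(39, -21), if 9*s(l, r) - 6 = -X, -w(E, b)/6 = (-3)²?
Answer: 8640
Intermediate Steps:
w(E, b) = -54 (w(E, b) = -6*(-3)² = -6*9 = -54)
X = 1 (X = √1 = 1)
s(l, r) = 5/9 (s(l, r) = ⅔ + (-1*1)/9 = ⅔ + (⅑)*(-1) = ⅔ - ⅑ = 5/9)
((w(6, -2)*18)*(-16))*s(39, -21) = (-54*18*(-16))*(5/9) = -972*(-16)*(5/9) = 15552*(5/9) = 8640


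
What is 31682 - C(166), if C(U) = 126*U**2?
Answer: -3440374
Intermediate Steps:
31682 - C(166) = 31682 - 126*166**2 = 31682 - 126*27556 = 31682 - 1*3472056 = 31682 - 3472056 = -3440374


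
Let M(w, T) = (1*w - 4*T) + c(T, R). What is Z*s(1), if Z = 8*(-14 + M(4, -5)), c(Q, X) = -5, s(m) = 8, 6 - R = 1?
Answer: 320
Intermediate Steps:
R = 5 (R = 6 - 1*1 = 6 - 1 = 5)
M(w, T) = -5 + w - 4*T (M(w, T) = (1*w - 4*T) - 5 = (w - 4*T) - 5 = -5 + w - 4*T)
Z = 40 (Z = 8*(-14 + (-5 + 4 - 4*(-5))) = 8*(-14 + (-5 + 4 + 20)) = 8*(-14 + 19) = 8*5 = 40)
Z*s(1) = 40*8 = 320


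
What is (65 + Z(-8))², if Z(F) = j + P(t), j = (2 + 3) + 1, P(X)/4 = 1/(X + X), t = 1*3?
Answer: 46225/9 ≈ 5136.1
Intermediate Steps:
t = 3
P(X) = 2/X (P(X) = 4/(X + X) = 4/((2*X)) = 4*(1/(2*X)) = 2/X)
j = 6 (j = 5 + 1 = 6)
Z(F) = 20/3 (Z(F) = 6 + 2/3 = 6 + 2*(⅓) = 6 + ⅔ = 20/3)
(65 + Z(-8))² = (65 + 20/3)² = (215/3)² = 46225/9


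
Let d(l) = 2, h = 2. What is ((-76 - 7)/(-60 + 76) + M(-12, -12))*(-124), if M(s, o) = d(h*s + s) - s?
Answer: -4371/4 ≈ -1092.8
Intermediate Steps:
M(s, o) = 2 - s
((-76 - 7)/(-60 + 76) + M(-12, -12))*(-124) = ((-76 - 7)/(-60 + 76) + (2 - 1*(-12)))*(-124) = (-83/16 + (2 + 12))*(-124) = (-83*1/16 + 14)*(-124) = (-83/16 + 14)*(-124) = (141/16)*(-124) = -4371/4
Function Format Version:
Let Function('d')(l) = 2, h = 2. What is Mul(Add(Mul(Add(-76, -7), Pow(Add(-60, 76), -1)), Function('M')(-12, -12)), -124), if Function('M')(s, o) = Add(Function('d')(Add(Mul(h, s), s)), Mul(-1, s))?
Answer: Rational(-4371, 4) ≈ -1092.8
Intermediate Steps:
Function('M')(s, o) = Add(2, Mul(-1, s))
Mul(Add(Mul(Add(-76, -7), Pow(Add(-60, 76), -1)), Function('M')(-12, -12)), -124) = Mul(Add(Mul(Add(-76, -7), Pow(Add(-60, 76), -1)), Add(2, Mul(-1, -12))), -124) = Mul(Add(Mul(-83, Pow(16, -1)), Add(2, 12)), -124) = Mul(Add(Mul(-83, Rational(1, 16)), 14), -124) = Mul(Add(Rational(-83, 16), 14), -124) = Mul(Rational(141, 16), -124) = Rational(-4371, 4)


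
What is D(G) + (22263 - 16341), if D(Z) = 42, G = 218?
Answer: 5964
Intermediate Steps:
D(G) + (22263 - 16341) = 42 + (22263 - 16341) = 42 + 5922 = 5964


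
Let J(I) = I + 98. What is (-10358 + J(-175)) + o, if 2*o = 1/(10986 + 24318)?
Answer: -736794479/70608 ≈ -10435.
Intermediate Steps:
o = 1/70608 (o = 1/(2*(10986 + 24318)) = (1/2)/35304 = (1/2)*(1/35304) = 1/70608 ≈ 1.4163e-5)
J(I) = 98 + I
(-10358 + J(-175)) + o = (-10358 + (98 - 175)) + 1/70608 = (-10358 - 77) + 1/70608 = -10435 + 1/70608 = -736794479/70608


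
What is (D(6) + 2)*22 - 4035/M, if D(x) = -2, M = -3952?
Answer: 4035/3952 ≈ 1.0210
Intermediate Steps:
(D(6) + 2)*22 - 4035/M = (-2 + 2)*22 - 4035/(-3952) = 0*22 - 4035*(-1)/3952 = 0 - 1*(-4035/3952) = 0 + 4035/3952 = 4035/3952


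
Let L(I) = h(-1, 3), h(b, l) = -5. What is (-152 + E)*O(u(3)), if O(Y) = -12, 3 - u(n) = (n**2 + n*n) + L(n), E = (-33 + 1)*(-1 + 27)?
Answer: 11808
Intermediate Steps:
L(I) = -5
E = -832 (E = -32*26 = -832)
u(n) = 8 - 2*n**2 (u(n) = 3 - ((n**2 + n*n) - 5) = 3 - ((n**2 + n**2) - 5) = 3 - (2*n**2 - 5) = 3 - (-5 + 2*n**2) = 3 + (5 - 2*n**2) = 8 - 2*n**2)
(-152 + E)*O(u(3)) = (-152 - 832)*(-12) = -984*(-12) = 11808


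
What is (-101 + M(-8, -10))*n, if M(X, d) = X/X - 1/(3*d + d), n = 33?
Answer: -131967/40 ≈ -3299.2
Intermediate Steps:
M(X, d) = 1 - 1/(4*d)
(-101 + M(-8, -10))*n = (-101 + (-1/4 - 10)/(-10))*33 = (-101 - 1/10*(-41/4))*33 = (-101 + 41/40)*33 = -3999/40*33 = -131967/40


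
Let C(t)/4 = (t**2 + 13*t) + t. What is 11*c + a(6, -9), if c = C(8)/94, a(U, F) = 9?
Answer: 4295/47 ≈ 91.383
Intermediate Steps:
C(t) = 4*t**2 + 56*t (C(t) = 4*((t**2 + 13*t) + t) = 4*(t**2 + 14*t) = 4*t**2 + 56*t)
c = 352/47 (c = (4*8*(14 + 8))/94 = (4*8*22)*(1/94) = 704*(1/94) = 352/47 ≈ 7.4894)
11*c + a(6, -9) = 11*(352/47) + 9 = 3872/47 + 9 = 4295/47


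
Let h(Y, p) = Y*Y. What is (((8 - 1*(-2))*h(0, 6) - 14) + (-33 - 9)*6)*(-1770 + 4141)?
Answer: -630686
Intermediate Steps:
h(Y, p) = Y²
(((8 - 1*(-2))*h(0, 6) - 14) + (-33 - 9)*6)*(-1770 + 4141) = (((8 - 1*(-2))*0² - 14) + (-33 - 9)*6)*(-1770 + 4141) = (((8 + 2)*0 - 14) - 42*6)*2371 = ((10*0 - 14) - 252)*2371 = ((0 - 14) - 252)*2371 = (-14 - 252)*2371 = -266*2371 = -630686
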